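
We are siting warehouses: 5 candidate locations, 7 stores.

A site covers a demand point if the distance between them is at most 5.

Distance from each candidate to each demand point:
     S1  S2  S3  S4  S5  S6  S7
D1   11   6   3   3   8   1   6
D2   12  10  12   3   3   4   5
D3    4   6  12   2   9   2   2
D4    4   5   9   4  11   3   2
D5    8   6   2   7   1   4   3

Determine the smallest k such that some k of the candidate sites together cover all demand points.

Coverage sets (demand points within 5 of each site):
  D1: {S3, S4, S6}
  D2: {S4, S5, S6, S7}
  D3: {S1, S4, S6, S7}
  D4: {S1, S2, S4, S6, S7}
  D5: {S3, S5, S6, S7}
No single site covers all 7 demand points.
But {D4, D5} covers everything, so the minimum is 2.

2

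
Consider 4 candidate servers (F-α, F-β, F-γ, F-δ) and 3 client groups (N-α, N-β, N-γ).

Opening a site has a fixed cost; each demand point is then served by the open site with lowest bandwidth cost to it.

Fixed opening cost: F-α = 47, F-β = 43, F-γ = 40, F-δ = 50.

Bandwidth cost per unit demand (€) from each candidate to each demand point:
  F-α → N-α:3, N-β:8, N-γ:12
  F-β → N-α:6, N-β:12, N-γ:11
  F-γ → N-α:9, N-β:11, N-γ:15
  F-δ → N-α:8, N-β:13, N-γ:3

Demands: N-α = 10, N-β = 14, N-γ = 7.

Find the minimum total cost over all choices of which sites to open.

Open {F-α, F-δ}: assign each demand point to its cheapest open site.
  N-α→F-α 10×3=30, N-β→F-α 14×8=112, N-γ→F-δ 7×3=21
  bandwidth cost 163, fixed 97 → total 260.
Compare {F-α}: bandwidth cost 226 + fixed 47 = 273.
Compare {F-α, F-γ, F-δ}: bandwidth cost 163 + fixed 137 = 300.
Compare {F-α, F-β, F-δ}: bandwidth cost 163 + fixed 140 = 303.
All other subsets cost ≥ 273. Minimum total cost: 260.

260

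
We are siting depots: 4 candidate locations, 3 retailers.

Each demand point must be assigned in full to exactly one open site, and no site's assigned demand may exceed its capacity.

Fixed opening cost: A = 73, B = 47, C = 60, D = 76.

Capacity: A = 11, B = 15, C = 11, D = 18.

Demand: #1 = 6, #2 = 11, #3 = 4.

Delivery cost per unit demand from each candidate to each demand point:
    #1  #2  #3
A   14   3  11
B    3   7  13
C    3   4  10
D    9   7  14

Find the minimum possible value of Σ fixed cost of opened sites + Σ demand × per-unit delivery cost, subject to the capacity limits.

221

Open {B, C}; cheapest assignment that respects the capacities:
  B (cap 15, load 10): #1, #3 — cost 6×3 + 4×13 = 70
  C (cap 11, load 11): #2 — cost 11×4 = 44
  Shipping 114, fixed 107 → total 221.
  Any other capacity-feasible assignment to {B, C} ships for at least 114.
Compare {A, B}: its best feasible assignment gives total 223.
Compare {A, C}: its best feasible assignment gives total 224.
Every other set of open sites that can feasibly serve all demand totals ≥ 223 even under its best assignment. Minimum: 221.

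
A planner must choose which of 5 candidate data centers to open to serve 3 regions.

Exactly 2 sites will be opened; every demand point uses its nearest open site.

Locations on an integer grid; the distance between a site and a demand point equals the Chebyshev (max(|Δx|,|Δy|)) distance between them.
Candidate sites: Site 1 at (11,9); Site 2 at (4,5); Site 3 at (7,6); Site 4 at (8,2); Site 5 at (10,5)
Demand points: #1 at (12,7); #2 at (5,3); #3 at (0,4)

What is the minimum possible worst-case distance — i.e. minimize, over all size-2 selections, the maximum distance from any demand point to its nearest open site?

Open {Site 1, Site 2}.
  Farthest demand point is #3 at distance 4 (to Site 2); all others are ≤ 4.
With {Site 2, Site 5} the worst case is 4.
With {Site 2, Site 3} the worst case is 5.
No size-2 selection achieves below 4.

4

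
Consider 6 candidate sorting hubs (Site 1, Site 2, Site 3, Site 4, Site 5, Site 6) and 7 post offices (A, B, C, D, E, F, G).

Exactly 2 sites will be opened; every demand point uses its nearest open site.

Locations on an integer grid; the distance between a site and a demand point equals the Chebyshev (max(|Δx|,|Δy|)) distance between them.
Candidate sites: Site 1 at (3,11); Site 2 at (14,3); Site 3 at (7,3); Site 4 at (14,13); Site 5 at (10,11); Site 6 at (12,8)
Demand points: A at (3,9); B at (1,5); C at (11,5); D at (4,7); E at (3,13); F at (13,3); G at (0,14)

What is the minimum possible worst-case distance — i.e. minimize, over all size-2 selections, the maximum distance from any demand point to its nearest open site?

Open {Site 1, Site 2}.
  Farthest demand point is B at distance 6 (to Site 1); all others are ≤ 6.
With {Site 1, Site 3} the worst case is 6.
With {Site 1, Site 6} the worst case is 6.
No size-2 selection achieves below 6.

6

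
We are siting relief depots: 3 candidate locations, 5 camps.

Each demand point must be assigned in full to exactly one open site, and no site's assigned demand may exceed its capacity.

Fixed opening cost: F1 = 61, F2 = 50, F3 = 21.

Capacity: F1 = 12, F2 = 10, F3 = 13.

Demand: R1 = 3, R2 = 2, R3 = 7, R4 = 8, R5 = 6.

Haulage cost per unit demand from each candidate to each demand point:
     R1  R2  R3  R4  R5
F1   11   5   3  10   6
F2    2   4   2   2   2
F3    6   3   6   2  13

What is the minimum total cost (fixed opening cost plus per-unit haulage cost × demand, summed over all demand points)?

Open {F1, F2, F3}; cheapest assignment that respects the capacities:
  F1 (cap 12, load 7): R3 — cost 7×3 = 21
  F2 (cap 10, load 9): R1, R5 — cost 3×2 + 6×2 = 18
  F3 (cap 13, load 10): R2, R4 — cost 2×3 + 8×2 = 22
  Shipping 61, fixed 132 → total 193.
  Any other capacity-feasible assignment to {F1, F2, F3} ships for at least 61.
Total demand is 26 and no other set of sites has combined capacity ≥ 26, so {F1, F2, F3} is the only feasible choice of open sites. Minimum: 193.

193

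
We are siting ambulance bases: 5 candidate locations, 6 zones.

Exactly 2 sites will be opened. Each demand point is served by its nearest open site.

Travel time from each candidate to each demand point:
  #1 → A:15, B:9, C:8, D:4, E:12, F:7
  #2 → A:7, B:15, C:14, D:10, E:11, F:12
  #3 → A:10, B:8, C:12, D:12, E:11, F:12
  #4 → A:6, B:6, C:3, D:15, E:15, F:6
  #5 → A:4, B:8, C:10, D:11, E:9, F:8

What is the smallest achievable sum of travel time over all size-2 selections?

37

Open {#1, #4}.
  A→#4 6, B→#4 6, C→#4 3, D→#1 4, E→#1 12, F→#4 6  ⇒ total 37.
Compare {#4, #5}: total 39.
Compare {#1, #5}: total 40.
No size-2 selection does better; minimum is 37.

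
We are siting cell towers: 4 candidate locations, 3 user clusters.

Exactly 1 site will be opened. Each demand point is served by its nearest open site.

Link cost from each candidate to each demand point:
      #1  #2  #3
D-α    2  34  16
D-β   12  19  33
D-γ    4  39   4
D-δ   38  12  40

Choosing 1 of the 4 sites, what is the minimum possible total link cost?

Open {D-γ}.
  #1→D-γ 4, #2→D-γ 39, #3→D-γ 4  ⇒ total 47.
Compare {D-α}: total 52.
Compare {D-β}: total 64.
No size-1 selection does better; minimum is 47.

47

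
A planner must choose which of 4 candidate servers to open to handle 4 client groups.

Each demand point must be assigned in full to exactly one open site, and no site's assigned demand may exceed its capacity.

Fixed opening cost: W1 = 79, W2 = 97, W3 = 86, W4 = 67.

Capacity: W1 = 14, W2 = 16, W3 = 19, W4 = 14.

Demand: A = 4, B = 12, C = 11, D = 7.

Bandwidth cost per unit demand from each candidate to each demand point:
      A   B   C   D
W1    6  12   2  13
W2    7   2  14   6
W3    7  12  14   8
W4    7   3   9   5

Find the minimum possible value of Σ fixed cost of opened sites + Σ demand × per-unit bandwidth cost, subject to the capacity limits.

352

Open {W1, W2, W4}; cheapest assignment that respects the capacities:
  W1 (cap 14, load 11): C — cost 11×2 = 22
  W2 (cap 16, load 16): A, B — cost 4×7 + 12×2 = 52
  W4 (cap 14, load 7): D — cost 7×5 = 35
  Shipping 109, fixed 243 → total 352.
  Any other capacity-feasible assignment to {W1, W2, W4} ships for at least 109.
Compare {W1, W3, W4}: its best feasible assignment gives total 374.
Compare {W1, W2, W3}: its best feasible assignment gives total 392.
Every other set of open sites that can feasibly serve all demand totals ≥ 374 even under its best assignment. Minimum: 352.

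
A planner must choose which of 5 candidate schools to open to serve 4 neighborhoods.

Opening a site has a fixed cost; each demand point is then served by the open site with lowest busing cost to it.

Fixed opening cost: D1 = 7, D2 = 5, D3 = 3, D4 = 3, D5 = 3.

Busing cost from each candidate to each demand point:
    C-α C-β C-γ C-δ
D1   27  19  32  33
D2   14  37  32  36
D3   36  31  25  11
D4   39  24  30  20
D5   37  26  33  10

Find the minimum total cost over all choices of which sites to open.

84

Open {D1, D2, D3}: assign each demand point to its cheapest open site.
  C-α→D2 14, C-β→D1 19, C-γ→D3 25, C-δ→D3 11
  busing cost 69, fixed 15 → total 84.
Compare {D2, D3, D4}: busing cost 74 + fixed 11 = 85.
Compare {D2, D3, D5}: busing cost 75 + fixed 11 = 86.
Compare {D1, D2, D3, D5}: busing cost 68 + fixed 18 = 86.
All other subsets cost ≥ 85. Minimum total cost: 84.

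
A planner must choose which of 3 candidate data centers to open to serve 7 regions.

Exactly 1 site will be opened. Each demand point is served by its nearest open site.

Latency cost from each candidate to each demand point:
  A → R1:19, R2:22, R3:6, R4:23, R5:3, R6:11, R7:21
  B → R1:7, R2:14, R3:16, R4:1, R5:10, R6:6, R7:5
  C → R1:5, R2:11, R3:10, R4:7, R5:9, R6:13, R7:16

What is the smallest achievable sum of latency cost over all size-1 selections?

Open {B}.
  R1→B 7, R2→B 14, R3→B 16, R4→B 1, R5→B 10, R6→B 6, R7→B 5  ⇒ total 59.
Compare {C}: total 71.
Compare {A}: total 105.

59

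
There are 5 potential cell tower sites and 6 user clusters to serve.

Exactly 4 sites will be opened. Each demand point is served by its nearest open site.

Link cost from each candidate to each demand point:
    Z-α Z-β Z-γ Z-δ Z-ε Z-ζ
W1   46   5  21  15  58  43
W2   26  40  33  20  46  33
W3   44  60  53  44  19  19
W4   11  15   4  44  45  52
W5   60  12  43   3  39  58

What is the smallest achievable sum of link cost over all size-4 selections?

Open {W1, W3, W4, W5}.
  Z-α→W4 11, Z-β→W1 5, Z-γ→W4 4, Z-δ→W5 3, Z-ε→W3 19, Z-ζ→W3 19  ⇒ total 61.
Compare {W2, W3, W4, W5}: total 68.
Compare {W1, W2, W3, W4}: total 73.
No size-4 selection does better; minimum is 61.

61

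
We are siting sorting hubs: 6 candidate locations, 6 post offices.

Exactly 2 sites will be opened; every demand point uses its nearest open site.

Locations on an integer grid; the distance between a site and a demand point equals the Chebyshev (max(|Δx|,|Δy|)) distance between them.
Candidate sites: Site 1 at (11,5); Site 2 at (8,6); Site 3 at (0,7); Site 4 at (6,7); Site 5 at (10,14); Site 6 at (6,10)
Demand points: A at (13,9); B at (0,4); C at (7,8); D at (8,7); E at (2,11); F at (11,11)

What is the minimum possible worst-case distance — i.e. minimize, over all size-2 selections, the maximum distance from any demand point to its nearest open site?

5

Open {Site 2, Site 3}.
  Farthest demand point is A at distance 5 (to Site 2); all others are ≤ 5.
With {Site 1, Site 3} the worst case is 6.
With {Site 1, Site 4} the worst case is 6.
No size-2 selection achieves below 5.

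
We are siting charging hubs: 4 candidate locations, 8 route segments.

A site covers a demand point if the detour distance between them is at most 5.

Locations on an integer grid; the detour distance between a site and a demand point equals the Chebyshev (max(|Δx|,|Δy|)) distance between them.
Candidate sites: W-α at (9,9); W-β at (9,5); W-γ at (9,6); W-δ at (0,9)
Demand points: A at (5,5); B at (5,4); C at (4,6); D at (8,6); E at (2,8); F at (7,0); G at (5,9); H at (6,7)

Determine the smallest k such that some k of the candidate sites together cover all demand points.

Coverage sets (demand points within 5 of each site):
  W-α: {A, B, C, D, G, H}
  W-β: {A, B, C, D, F, G, H}
  W-γ: {A, B, C, D, G, H}
  W-δ: {A, B, C, E, G}
No single site covers all 8 demand points.
But {W-β, W-δ} covers everything, so the minimum is 2.

2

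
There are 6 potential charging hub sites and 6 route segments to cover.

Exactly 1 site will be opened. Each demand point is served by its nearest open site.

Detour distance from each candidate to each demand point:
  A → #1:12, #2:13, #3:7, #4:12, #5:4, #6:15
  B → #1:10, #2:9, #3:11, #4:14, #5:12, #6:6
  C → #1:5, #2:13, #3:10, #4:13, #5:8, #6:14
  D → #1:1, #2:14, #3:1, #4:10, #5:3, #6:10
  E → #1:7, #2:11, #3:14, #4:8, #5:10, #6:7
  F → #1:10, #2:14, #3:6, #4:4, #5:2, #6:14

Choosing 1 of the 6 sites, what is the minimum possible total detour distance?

39

Open {D}.
  #1→D 1, #2→D 14, #3→D 1, #4→D 10, #5→D 3, #6→D 10  ⇒ total 39.
Compare {F}: total 50.
Compare {E}: total 57.
No size-1 selection does better; minimum is 39.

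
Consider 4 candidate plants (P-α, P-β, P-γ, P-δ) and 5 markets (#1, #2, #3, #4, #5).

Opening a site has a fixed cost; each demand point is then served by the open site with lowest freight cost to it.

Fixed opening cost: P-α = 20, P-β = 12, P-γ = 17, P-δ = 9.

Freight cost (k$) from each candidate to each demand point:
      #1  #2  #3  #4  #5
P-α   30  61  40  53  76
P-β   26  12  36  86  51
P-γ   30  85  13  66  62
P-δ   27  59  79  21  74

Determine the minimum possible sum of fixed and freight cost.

Open {P-β, P-γ, P-δ}: assign each demand point to its cheapest open site.
  #1→P-β 26, #2→P-β 12, #3→P-γ 13, #4→P-δ 21, #5→P-β 51
  freight cost 123, fixed 38 → total 161.
Compare {P-β, P-δ}: freight cost 146 + fixed 21 = 167.
Compare {P-α, P-β, P-γ, P-δ}: freight cost 123 + fixed 58 = 181.
Compare {P-α, P-β, P-δ}: freight cost 146 + fixed 41 = 187.
All other subsets cost ≥ 167. Minimum total cost: 161.

161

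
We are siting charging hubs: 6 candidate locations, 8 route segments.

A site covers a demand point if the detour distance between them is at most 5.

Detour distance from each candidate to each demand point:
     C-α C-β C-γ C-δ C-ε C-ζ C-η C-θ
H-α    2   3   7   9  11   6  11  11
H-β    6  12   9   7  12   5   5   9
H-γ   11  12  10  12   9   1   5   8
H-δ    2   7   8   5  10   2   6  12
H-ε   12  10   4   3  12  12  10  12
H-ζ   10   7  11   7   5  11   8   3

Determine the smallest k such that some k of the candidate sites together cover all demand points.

Coverage sets (demand points within 5 of each site):
  H-α: {C-α, C-β}
  H-β: {C-ζ, C-η}
  H-γ: {C-ζ, C-η}
  H-δ: {C-α, C-δ, C-ζ}
  H-ε: {C-γ, C-δ}
  H-ζ: {C-ε, C-θ}
No 3 sites suffice: every size-3 union leaves at least one demand point uncovered.
But {H-α, H-β, H-ε, H-ζ} covers everything, so the minimum is 4.

4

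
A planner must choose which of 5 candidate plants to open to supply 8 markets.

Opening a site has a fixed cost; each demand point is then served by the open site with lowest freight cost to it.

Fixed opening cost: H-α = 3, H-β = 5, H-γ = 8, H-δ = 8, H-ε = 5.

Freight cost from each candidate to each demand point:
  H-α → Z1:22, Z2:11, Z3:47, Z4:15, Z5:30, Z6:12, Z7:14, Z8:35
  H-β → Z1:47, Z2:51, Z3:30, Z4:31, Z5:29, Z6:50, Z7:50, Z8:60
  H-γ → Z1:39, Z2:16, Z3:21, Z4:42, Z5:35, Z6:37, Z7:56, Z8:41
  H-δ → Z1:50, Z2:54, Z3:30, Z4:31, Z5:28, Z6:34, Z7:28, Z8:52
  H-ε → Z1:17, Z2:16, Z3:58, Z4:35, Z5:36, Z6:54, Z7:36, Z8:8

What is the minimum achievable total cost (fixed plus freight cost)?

144

Open {H-α, H-γ, H-ε}: assign each demand point to its cheapest open site.
  Z1→H-ε 17, Z2→H-α 11, Z3→H-γ 21, Z4→H-α 15, Z5→H-α 30, Z6→H-α 12, Z7→H-α 14, Z8→H-ε 8
  freight cost 128, fixed 16 → total 144.
Compare {H-α, H-β, H-γ, H-ε}: freight cost 127 + fixed 21 = 148.
Compare {H-α, H-β, H-ε}: freight cost 136 + fixed 13 = 149.
Compare {H-α, H-γ, H-δ, H-ε}: freight cost 126 + fixed 24 = 150.
All other subsets cost ≥ 148. Minimum total cost: 144.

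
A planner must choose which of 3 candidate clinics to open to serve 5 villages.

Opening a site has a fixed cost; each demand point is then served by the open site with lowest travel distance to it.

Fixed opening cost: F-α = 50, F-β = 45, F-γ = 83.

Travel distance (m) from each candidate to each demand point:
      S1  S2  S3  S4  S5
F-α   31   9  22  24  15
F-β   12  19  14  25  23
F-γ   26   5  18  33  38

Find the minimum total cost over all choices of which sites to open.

Open {F-β}: assign each demand point to its cheapest open site.
  S1→F-β 12, S2→F-β 19, S3→F-β 14, S4→F-β 25, S5→F-β 23
  travel distance 93, fixed 45 → total 138.
Compare {F-α}: travel distance 101 + fixed 50 = 151.
Compare {F-α, F-β}: travel distance 74 + fixed 95 = 169.
Compare {F-γ}: travel distance 120 + fixed 83 = 203.
All other subsets cost ≥ 151. Minimum total cost: 138.

138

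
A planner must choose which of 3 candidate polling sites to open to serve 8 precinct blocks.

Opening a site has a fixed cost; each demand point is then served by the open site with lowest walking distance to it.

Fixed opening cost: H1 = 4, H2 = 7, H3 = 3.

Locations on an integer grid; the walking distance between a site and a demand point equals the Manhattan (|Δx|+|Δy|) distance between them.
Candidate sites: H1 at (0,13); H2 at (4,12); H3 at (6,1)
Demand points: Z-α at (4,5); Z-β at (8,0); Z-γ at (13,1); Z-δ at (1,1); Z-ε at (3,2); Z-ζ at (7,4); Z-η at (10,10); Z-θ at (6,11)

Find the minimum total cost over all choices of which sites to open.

50

Open {H2, H3}: assign each demand point to its cheapest open site.
  Z-α→H3 6, Z-β→H3 3, Z-γ→H3 7, Z-δ→H3 5, Z-ε→H3 4, Z-ζ→H3 4, Z-η→H2 8, Z-θ→H2 3
  walking distance 40, fixed 10 → total 50.
Compare {H1, H2, H3}: walking distance 40 + fixed 14 = 54.
Compare {H3}: walking distance 52 + fixed 3 = 55.
Compare {H1, H3}: walking distance 50 + fixed 7 = 57.
All other subsets cost ≥ 54. Minimum total cost: 50.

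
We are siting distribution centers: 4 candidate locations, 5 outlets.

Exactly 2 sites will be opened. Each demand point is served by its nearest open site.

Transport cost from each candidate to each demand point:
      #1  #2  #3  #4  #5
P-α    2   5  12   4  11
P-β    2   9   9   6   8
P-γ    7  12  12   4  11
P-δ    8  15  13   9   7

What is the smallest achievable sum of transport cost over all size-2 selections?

28

Open {P-α, P-β}.
  #1→P-α 2, #2→P-α 5, #3→P-β 9, #4→P-α 4, #5→P-β 8  ⇒ total 28.
Compare {P-α, P-δ}: total 30.
Compare {P-β, P-γ}: total 32.
No size-2 selection does better; minimum is 28.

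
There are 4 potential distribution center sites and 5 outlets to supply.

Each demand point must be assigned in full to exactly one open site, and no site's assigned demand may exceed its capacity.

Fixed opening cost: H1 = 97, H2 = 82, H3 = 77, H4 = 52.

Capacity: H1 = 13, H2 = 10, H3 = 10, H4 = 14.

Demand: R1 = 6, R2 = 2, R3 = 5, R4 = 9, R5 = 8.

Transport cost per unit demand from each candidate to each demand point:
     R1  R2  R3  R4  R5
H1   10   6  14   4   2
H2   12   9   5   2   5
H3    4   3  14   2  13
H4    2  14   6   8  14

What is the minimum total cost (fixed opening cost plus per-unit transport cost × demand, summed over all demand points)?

Open {H1, H3, H4}; cheapest assignment that respects the capacities:
  H1 (cap 13, load 10): R2, R5 — cost 2×6 + 8×2 = 28
  H3 (cap 10, load 9): R4 — cost 9×2 = 18
  H4 (cap 14, load 11): R1, R3 — cost 6×2 + 5×6 = 42
  Shipping 88, fixed 226 → total 314.
  Any other capacity-feasible assignment to {H1, H3, H4} ships for at least 88.
Compare {H1, H2, H4}: its best feasible assignment gives total 319.
Compare {H2, H3, H4}: its best feasible assignment gives total 329.
Every other set of open sites that can feasibly serve all demand totals ≥ 319 even under its best assignment. Minimum: 314.

314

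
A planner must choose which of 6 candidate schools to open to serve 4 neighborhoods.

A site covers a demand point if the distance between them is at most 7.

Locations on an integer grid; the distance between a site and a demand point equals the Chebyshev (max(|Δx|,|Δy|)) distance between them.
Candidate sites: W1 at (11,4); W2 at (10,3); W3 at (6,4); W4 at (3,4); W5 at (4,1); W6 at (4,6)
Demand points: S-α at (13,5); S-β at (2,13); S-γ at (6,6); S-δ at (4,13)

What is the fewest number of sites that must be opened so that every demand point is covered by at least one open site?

Coverage sets (demand points within 7 of each site):
  W1: {S-α, S-γ}
  W2: {S-α, S-γ}
  W3: {S-α, S-γ}
  W4: {S-γ}
  W5: {S-γ}
  W6: {S-β, S-γ, S-δ}
No single site covers all 4 demand points.
But {W1, W6} covers everything, so the minimum is 2.

2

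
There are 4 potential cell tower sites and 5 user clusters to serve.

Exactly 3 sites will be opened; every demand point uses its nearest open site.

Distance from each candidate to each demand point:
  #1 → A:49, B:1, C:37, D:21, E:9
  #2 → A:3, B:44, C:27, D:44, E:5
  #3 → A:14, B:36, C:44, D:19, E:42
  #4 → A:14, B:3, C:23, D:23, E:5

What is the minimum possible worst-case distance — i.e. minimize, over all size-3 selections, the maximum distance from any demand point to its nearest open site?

Open {#1, #2, #4}.
  Farthest demand point is C at distance 23 (to #4); all others are ≤ 23.
With {#1, #3, #4} the worst case is 23.
With {#2, #3, #4} the worst case is 23.
No size-3 selection achieves below 23.

23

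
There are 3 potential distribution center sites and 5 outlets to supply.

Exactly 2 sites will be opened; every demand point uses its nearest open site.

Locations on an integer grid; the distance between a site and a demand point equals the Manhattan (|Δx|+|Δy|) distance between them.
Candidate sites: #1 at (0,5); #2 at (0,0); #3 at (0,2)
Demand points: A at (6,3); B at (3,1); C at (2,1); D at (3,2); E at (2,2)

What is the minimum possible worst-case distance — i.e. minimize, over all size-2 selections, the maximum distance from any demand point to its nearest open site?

Open {#1, #3}.
  Farthest demand point is A at distance 7 (to #3); all others are ≤ 7.
With {#2, #3} the worst case is 7.
With {#1, #2} the worst case is 8.
No size-2 selection achieves below 7.

7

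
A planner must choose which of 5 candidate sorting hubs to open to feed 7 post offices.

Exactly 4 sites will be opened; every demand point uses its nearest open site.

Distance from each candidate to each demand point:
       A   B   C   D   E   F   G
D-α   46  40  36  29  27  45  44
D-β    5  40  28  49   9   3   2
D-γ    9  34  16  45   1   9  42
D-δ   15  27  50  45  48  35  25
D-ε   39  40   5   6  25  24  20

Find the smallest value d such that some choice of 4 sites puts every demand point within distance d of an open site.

Open {D-α, D-β, D-δ, D-ε}.
  Farthest demand point is B at distance 27 (to D-δ); all others are ≤ 27.
With {D-α, D-γ, D-δ, D-ε} the worst case is 27.
With {D-β, D-γ, D-δ, D-ε} the worst case is 27.
No size-4 selection achieves below 27.

27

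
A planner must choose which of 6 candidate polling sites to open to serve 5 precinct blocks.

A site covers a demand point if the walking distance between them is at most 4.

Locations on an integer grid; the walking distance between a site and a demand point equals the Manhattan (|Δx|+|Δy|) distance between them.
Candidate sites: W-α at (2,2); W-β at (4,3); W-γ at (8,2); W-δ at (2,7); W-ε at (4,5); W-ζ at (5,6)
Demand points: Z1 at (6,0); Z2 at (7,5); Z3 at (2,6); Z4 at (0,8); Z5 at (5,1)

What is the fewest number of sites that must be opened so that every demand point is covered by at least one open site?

Coverage sets (demand points within 4 of each site):
  W-α: {Z3, Z5}
  W-β: {Z5}
  W-γ: {Z1, Z2, Z5}
  W-δ: {Z3, Z4}
  W-ε: {Z2, Z3}
  W-ζ: {Z2, Z3}
No single site covers all 5 demand points.
But {W-γ, W-δ} covers everything, so the minimum is 2.

2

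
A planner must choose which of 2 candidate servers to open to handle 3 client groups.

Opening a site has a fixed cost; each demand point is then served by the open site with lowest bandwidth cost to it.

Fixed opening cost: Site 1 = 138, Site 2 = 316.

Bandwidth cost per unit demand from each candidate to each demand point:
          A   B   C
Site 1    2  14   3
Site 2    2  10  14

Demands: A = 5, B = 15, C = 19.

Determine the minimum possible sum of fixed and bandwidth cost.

Open {Site 1}: assign each demand point to its cheapest open site.
  A→Site 1 5×2=10, B→Site 1 15×14=210, C→Site 1 19×3=57
  bandwidth cost 277, fixed 138 → total 415.
Compare {Site 1, Site 2}: bandwidth cost 217 + fixed 454 = 671.
Compare {Site 2}: bandwidth cost 426 + fixed 316 = 742.

415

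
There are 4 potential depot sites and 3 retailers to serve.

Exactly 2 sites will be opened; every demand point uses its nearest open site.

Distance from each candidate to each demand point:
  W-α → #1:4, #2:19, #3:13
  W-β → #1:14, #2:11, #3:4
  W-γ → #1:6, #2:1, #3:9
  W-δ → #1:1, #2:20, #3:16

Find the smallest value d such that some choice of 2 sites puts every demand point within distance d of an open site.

Open {W-β, W-γ}.
  Farthest demand point is #1 at distance 6 (to W-γ); all others are ≤ 6.
With {W-α, W-γ} the worst case is 9.
With {W-γ, W-δ} the worst case is 9.
No size-2 selection achieves below 6.

6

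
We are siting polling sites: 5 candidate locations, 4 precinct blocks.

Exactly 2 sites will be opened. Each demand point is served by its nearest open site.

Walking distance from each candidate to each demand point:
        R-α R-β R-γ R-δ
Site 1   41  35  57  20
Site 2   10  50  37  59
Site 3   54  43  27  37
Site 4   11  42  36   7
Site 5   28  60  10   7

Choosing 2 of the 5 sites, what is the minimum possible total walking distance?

Open {Site 4, Site 5}.
  R-α→Site 4 11, R-β→Site 4 42, R-γ→Site 5 10, R-δ→Site 4 7  ⇒ total 70.
Compare {Site 2, Site 5}: total 77.
Compare {Site 1, Site 5}: total 80.
No size-2 selection does better; minimum is 70.

70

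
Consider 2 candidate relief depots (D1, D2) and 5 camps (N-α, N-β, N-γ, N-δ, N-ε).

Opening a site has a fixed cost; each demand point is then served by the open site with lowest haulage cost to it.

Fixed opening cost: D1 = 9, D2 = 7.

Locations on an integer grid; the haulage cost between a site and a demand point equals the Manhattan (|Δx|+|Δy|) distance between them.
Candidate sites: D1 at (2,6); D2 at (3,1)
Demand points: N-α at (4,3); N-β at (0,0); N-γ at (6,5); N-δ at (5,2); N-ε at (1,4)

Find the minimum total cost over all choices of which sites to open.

29

Open {D2}: assign each demand point to its cheapest open site.
  N-α→D2 3, N-β→D2 4, N-γ→D2 7, N-δ→D2 3, N-ε→D2 5
  haulage cost 22, fixed 7 → total 29.
Compare {D1, D2}: haulage cost 18 + fixed 16 = 34.
Compare {D1}: haulage cost 28 + fixed 9 = 37.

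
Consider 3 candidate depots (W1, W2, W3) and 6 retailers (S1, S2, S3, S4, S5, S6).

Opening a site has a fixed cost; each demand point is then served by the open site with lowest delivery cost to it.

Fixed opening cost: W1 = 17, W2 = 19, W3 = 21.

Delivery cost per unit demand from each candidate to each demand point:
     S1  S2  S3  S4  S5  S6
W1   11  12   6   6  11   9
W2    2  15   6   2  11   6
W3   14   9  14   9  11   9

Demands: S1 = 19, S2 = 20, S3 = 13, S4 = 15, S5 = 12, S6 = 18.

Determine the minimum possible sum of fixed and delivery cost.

606

Open {W2, W3}: assign each demand point to its cheapest open site.
  S1→W2 19×2=38, S2→W3 20×9=180, S3→W2 13×6=78, S4→W2 15×2=30, S5→W2 12×11=132, S6→W2 18×6=108
  delivery cost 566, fixed 40 → total 606.
Compare {W1, W2, W3}: delivery cost 566 + fixed 57 = 623.
Compare {W1, W2}: delivery cost 626 + fixed 36 = 662.
Compare {W2}: delivery cost 686 + fixed 19 = 705.
All other subsets cost ≥ 623. Minimum total cost: 606.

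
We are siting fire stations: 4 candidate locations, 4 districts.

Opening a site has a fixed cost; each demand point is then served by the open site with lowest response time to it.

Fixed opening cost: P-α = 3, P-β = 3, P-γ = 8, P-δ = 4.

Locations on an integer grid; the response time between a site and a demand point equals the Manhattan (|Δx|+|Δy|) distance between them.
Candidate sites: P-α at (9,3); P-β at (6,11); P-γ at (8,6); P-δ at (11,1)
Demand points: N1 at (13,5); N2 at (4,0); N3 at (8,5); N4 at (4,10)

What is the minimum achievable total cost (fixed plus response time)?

Open {P-α, P-β}: assign each demand point to its cheapest open site.
  N1→P-α 6, N2→P-α 8, N3→P-α 3, N4→P-β 3
  response time 20, fixed 6 → total 26.
Compare {P-α, P-β, P-δ}: response time 20 + fixed 10 = 30.
Compare {P-β, P-γ}: response time 20 + fixed 11 = 31.
Compare {P-β, P-δ}: response time 24 + fixed 7 = 31.
All other subsets cost ≥ 30. Minimum total cost: 26.

26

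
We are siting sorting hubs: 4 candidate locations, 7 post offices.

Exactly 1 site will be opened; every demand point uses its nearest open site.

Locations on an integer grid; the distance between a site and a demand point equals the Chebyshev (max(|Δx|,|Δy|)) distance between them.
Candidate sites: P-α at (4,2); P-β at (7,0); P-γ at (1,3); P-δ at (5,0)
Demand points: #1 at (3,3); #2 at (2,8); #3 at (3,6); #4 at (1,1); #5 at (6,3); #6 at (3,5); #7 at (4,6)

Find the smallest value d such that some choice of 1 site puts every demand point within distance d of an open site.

Open {P-γ}.
  Farthest demand point is #2 at distance 5 (to P-γ); all others are ≤ 5.
With {P-α} the worst case is 6.
With {P-β} the worst case is 8.
No size-1 selection achieves below 5.

5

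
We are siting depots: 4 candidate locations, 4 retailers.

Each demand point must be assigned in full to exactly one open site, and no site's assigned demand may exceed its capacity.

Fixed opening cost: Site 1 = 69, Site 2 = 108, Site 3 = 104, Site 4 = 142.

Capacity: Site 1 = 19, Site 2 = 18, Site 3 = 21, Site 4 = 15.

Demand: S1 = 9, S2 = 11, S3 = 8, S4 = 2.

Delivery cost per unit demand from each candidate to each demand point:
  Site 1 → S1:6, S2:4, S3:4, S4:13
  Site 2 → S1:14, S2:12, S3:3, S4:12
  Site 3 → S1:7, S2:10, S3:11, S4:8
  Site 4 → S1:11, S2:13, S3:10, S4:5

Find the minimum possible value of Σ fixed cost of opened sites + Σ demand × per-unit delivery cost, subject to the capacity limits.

Open {Site 1, Site 3}; cheapest assignment that respects the capacities:
  Site 1 (cap 19, load 19): S2, S3 — cost 11×4 + 8×4 = 76
  Site 3 (cap 21, load 11): S1, S4 — cost 9×7 + 2×8 = 79
  Shipping 155, fixed 173 → total 328.
  Any other capacity-feasible assignment to {Site 1, Site 3} ships for at least 155.
Compare {Site 1, Site 4}: its best feasible assignment gives total 396.
Compare {Site 1, Site 2}: its best feasible assignment gives total 397.
Every other set of open sites that can feasibly serve all demand totals ≥ 396 even under its best assignment. Minimum: 328.

328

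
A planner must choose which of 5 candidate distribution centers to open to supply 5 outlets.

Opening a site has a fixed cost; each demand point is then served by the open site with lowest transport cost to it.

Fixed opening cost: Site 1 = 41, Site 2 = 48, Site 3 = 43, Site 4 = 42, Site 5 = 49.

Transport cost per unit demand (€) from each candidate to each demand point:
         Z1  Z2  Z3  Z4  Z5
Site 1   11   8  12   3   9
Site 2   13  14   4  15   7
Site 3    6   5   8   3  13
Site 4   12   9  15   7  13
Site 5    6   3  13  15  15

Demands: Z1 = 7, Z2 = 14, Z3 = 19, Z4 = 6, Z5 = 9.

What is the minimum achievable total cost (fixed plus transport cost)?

360

Open {Site 2, Site 3}: assign each demand point to its cheapest open site.
  Z1→Site 3 7×6=42, Z2→Site 3 14×5=70, Z3→Site 2 19×4=76, Z4→Site 3 6×3=18, Z5→Site 2 9×7=63
  transport cost 269, fixed 91 → total 360.
Compare {Site 1, Site 2, Site 5}: transport cost 241 + fixed 138 = 379.
Compare {Site 2, Site 3, Site 5}: transport cost 241 + fixed 140 = 381.
Compare {Site 1, Site 2, Site 3}: transport cost 269 + fixed 132 = 401.
All other subsets cost ≥ 379. Minimum total cost: 360.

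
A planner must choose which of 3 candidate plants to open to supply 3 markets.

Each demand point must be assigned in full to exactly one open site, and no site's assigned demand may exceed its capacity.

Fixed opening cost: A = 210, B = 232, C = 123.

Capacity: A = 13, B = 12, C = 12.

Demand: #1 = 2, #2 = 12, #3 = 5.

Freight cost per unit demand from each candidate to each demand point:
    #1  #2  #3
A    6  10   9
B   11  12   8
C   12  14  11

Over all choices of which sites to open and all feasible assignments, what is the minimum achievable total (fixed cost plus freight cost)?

532

Open {A, C}; cheapest assignment that respects the capacities:
  A (cap 13, load 12): #2 — cost 12×10 = 120
  C (cap 12, load 7): #1, #3 — cost 2×12 + 5×11 = 79
  Shipping 199, fixed 333 → total 532.
  Any other capacity-feasible assignment to {A, C} ships for at least 199.
Compare {B, C}: its best feasible assignment gives total 578.
Compare {A, B}: its best feasible assignment gives total 624.
Every other set of open sites that can feasibly serve all demand totals ≥ 578 even under its best assignment. Minimum: 532.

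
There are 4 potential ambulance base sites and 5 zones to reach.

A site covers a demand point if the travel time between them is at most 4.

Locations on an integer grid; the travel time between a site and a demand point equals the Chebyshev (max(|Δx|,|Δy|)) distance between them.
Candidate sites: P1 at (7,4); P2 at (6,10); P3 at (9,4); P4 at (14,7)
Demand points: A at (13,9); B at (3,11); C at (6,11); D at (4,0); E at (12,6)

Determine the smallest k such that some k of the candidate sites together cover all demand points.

3

Coverage sets (demand points within 4 of each site):
  P1: {D}
  P2: {B, C}
  P3: {E}
  P4: {A, E}
No 2 sites suffice: every size-2 union leaves at least one demand point uncovered.
But {P1, P2, P4} covers everything, so the minimum is 3.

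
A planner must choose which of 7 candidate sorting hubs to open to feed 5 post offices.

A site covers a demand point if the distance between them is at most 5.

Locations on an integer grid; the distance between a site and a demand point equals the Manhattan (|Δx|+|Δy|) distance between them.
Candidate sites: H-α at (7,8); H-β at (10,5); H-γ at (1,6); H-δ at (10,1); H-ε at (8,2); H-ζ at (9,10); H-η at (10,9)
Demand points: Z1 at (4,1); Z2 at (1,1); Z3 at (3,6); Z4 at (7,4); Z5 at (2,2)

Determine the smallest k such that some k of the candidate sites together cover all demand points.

Coverage sets (demand points within 5 of each site):
  H-α: {Z4}
  H-β: {Z4}
  H-γ: {Z2, Z3, Z5}
  H-δ: {}
  H-ε: {Z1, Z4}
  H-ζ: {}
  H-η: {}
No single site covers all 5 demand points.
But {H-γ, H-ε} covers everything, so the minimum is 2.

2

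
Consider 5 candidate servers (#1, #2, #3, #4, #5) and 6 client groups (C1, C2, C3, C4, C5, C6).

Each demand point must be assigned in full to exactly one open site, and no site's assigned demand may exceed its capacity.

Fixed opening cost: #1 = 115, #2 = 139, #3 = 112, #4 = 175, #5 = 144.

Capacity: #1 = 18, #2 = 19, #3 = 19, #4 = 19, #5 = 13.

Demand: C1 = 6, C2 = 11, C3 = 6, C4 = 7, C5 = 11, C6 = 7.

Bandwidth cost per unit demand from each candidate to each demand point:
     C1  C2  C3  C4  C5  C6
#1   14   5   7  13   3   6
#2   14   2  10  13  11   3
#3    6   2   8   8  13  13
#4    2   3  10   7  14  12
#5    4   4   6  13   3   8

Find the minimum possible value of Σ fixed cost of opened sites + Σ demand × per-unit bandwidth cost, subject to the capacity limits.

576

Open {#1, #2, #3}; cheapest assignment that respects the capacities:
  #1 (cap 18, load 17): C3, C5 — cost 6×7 + 11×3 = 75
  #2 (cap 19, load 18): C2, C6 — cost 11×2 + 7×3 = 43
  #3 (cap 19, load 13): C1, C4 — cost 6×6 + 7×8 = 92
  Shipping 210, fixed 366 → total 576.
  Any other capacity-feasible assignment to {#1, #2, #3} ships for at least 210.
Compare {#1, #3, #5}: its best feasible assignment gives total 584.
Compare {#1, #2, #4}: its best feasible assignment gives total 608.
Every other set of open sites that can feasibly serve all demand totals ≥ 584 even under its best assignment. Minimum: 576.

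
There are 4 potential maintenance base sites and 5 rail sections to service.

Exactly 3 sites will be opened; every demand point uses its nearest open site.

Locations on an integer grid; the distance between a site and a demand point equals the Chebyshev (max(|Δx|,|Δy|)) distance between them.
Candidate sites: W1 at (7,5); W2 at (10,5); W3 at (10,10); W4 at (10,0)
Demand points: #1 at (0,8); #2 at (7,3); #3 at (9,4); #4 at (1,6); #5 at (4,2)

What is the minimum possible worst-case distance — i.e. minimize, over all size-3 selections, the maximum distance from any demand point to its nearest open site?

7

Open {W1, W2, W3}.
  Farthest demand point is #1 at distance 7 (to W1); all others are ≤ 7.
With {W1, W2, W4} the worst case is 7.
With {W1, W3, W4} the worst case is 7.
No size-3 selection achieves below 7.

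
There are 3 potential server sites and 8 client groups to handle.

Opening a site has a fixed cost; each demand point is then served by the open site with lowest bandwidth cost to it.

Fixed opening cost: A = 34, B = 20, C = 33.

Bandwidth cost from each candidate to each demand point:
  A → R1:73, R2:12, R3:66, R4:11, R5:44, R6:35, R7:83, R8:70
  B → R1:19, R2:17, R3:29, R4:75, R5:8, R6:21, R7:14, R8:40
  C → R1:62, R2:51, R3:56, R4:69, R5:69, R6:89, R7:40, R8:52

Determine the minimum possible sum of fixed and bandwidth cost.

208

Open {A, B}: assign each demand point to its cheapest open site.
  R1→B 19, R2→A 12, R3→B 29, R4→A 11, R5→B 8, R6→B 21, R7→B 14, R8→B 40
  bandwidth cost 154, fixed 54 → total 208.
Compare {A, B, C}: bandwidth cost 154 + fixed 87 = 241.
Compare {B}: bandwidth cost 223 + fixed 20 = 243.
Compare {B, C}: bandwidth cost 217 + fixed 53 = 270.
All other subsets cost ≥ 241. Minimum total cost: 208.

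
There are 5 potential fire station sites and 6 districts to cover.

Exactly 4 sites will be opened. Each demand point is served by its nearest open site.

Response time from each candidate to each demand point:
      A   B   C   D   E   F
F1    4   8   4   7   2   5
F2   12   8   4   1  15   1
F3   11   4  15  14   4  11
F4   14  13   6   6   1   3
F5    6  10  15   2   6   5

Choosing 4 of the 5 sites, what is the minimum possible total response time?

15

Open {F1, F2, F3, F4}.
  A→F1 4, B→F3 4, C→F1 4, D→F2 1, E→F4 1, F→F2 1  ⇒ total 15.
Compare {F1, F2, F3, F5}: total 16.
Compare {F2, F3, F4, F5}: total 17.
No size-4 selection does better; minimum is 15.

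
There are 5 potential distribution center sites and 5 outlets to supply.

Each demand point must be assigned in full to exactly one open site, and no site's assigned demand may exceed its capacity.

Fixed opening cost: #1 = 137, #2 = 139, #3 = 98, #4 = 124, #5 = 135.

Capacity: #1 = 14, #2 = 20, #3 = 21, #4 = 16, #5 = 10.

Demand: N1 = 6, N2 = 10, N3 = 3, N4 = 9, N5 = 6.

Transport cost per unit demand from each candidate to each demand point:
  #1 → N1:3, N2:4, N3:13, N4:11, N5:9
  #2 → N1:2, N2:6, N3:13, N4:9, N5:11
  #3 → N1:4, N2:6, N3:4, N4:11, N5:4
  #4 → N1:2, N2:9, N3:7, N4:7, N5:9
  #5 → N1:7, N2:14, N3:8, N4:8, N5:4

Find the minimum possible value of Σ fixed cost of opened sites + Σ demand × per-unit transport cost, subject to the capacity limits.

393

Open {#3, #4}; cheapest assignment that respects the capacities:
  #3 (cap 21, load 19): N2, N3, N5 — cost 10×6 + 3×4 + 6×4 = 96
  #4 (cap 16, load 15): N1, N4 — cost 6×2 + 9×7 = 75
  Shipping 171, fixed 222 → total 393.
  Any other capacity-feasible assignment to {#3, #4} ships for at least 171.
Compare {#2, #3}: its best feasible assignment gives total 426.
Compare {#1, #3}: its best feasible assignment gives total 461.
Every other set of open sites that can feasibly serve all demand totals ≥ 426 even under its best assignment. Minimum: 393.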